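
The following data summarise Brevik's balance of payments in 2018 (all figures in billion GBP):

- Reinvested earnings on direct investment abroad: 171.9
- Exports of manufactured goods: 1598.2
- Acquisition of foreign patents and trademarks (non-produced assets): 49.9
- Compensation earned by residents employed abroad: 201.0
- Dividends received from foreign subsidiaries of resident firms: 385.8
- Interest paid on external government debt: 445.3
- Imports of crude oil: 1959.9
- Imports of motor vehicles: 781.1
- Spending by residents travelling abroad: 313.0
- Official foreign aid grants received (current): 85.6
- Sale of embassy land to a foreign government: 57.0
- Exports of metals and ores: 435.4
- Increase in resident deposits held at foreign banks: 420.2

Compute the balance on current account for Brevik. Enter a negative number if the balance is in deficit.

-621.4

Goods: -1959.9 + 435.4 - 781.1 + 1598.2 = -707.4
Services: -313.0
Primary income: 385.8 - 445.3 + 201.0 + 171.9 = 313.4
Secondary income: 85.6
Current account = (-707.4) + (-313.0) + 313.4 + 85.6 = -621.4
(Excluded from the current account — capital account: acquisition of foreign patents and trademarks (non-produced assets) 49.9, sale of embassy land to a foreign government 57.0; financial account: increase in resident deposits held at foreign banks 420.2.)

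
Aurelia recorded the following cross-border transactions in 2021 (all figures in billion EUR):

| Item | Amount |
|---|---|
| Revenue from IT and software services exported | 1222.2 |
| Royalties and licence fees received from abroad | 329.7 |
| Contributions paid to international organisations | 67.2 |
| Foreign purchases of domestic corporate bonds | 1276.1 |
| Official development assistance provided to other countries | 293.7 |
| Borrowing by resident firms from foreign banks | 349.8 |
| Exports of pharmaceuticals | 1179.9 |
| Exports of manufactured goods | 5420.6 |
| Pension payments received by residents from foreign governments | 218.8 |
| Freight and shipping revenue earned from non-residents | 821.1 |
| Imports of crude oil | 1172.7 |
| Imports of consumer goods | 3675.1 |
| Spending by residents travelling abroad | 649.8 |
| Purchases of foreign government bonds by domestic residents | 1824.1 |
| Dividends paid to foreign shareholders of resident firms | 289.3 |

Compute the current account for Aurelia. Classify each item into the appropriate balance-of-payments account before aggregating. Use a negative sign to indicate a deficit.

3044.5

Goods: -3675.1 + 1179.9 + 5420.6 - 1172.7 = 1752.7
Services: 821.1 + 1222.2 + 329.7 - 649.8 = 1723.2
Primary income: -289.3
Secondary income: 218.8 - 293.7 - 67.2 = -142.1
Current account = 1752.7 + 1723.2 + (-289.3) + (-142.1) = 3044.5
(Excluded from the current account — financial account: foreign purchases of domestic corporate bonds 1276.1, borrowing by resident firms from foreign banks 349.8, purchases of foreign government bonds by domestic residents 1824.1.)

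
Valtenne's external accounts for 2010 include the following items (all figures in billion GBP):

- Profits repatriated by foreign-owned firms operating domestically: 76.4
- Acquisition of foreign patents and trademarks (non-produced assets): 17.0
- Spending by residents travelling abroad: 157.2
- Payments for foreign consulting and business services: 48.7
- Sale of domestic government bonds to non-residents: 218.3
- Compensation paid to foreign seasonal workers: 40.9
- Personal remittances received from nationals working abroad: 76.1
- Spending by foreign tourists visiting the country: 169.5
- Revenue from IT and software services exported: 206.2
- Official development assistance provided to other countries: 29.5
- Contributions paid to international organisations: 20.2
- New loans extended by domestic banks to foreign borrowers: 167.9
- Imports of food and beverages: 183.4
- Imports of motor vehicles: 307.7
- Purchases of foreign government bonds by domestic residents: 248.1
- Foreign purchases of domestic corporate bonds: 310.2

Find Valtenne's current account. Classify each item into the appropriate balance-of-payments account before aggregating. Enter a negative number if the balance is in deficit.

Goods: -307.7 - 183.4 = -491.1
Services: -48.7 + 206.2 - 157.2 + 169.5 = 169.8
Primary income: -76.4 - 40.9 = -117.3
Secondary income: -29.5 - 20.2 + 76.1 = 26.4
Current account = (-491.1) + 169.8 + (-117.3) + 26.4 = -412.2
(Excluded from the current account — capital account: acquisition of foreign patents and trademarks (non-produced assets) 17.0; financial account: sale of domestic government bonds to non-residents 218.3, new loans extended by domestic banks to foreign borrowers 167.9, purchases of foreign government bonds by domestic residents 248.1, foreign purchases of domestic corporate bonds 310.2.)

-412.2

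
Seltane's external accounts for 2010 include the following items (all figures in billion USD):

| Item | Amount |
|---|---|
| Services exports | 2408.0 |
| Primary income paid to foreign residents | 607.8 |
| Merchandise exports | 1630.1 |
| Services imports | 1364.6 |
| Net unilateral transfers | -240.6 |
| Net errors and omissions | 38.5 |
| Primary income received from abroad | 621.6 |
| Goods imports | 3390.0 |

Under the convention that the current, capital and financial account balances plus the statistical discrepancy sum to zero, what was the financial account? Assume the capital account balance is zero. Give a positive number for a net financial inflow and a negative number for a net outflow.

Goods balance = 1630.1 - 3390.0 = -1759.9
Services balance = 2408.0 - 1364.6 = 1043.4
Trade balance (goods + services) = -1759.9 + 1043.4 = -716.5
Net primary income = 621.6 - 607.8 = 13.8
Net secondary income = -240.6
Current account = -716.5 + 13.8 + (-240.6) = -943.3
Financial account = -(-943.3 + 38.5) = 904.8

904.8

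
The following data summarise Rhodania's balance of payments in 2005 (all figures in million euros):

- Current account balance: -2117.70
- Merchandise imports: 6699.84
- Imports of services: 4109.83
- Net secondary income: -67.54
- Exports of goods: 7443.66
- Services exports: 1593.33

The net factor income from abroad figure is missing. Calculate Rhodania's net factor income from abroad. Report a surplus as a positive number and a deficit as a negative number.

Current account = goods balance + services balance + net primary income + net secondary income
Sum of the known components = -1840.22
Net factor income from abroad = CA - (known components) = -2117.70 - (-1840.22) = -277.48

-277.48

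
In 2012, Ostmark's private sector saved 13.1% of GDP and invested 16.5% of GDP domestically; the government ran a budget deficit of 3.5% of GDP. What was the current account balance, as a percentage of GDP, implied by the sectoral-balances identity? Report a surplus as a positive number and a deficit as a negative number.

-6.9

By the sectoral-balances identity, CA = (S_private - I) + (T - G).
Private balance = 13.1 - 16.5 = -3.4
Government balance (T - G) = -3.5
CA = -3.4 + (-3.5) = -6.9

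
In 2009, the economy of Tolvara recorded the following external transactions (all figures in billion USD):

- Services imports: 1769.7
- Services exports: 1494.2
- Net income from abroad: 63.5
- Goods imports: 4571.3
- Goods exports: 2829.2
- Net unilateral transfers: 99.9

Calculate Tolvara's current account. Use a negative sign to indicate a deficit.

-1854.2

Goods balance = 2829.2 - 4571.3 = -1742.1
Services balance = 1494.2 - 1769.7 = -275.5
Trade balance (goods + services) = -1742.1 + (-275.5) = -2017.6
Net primary income = 63.5
Net secondary income = 99.9
Current account = -2017.6 + 63.5 + 99.9 = -1854.2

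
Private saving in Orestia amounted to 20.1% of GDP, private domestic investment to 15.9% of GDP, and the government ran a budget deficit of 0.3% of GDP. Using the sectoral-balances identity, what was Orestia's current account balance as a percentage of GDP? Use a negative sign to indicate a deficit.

By the sectoral-balances identity, CA = (S_private - I) + (T - G).
Private balance = 20.1 - 15.9 = 4.2
Government balance (T - G) = -0.3
CA = 4.2 + (-0.3) = 3.9

3.9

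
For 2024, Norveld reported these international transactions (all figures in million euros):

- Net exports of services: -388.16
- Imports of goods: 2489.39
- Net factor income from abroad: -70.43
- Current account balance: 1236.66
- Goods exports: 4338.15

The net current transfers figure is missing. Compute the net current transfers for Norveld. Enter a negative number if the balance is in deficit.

-153.51

Current account = goods balance + services balance + net primary income + net secondary income
Sum of the known components = 1390.17
Net current transfers = CA - (known components) = 1236.66 - 1390.17 = -153.51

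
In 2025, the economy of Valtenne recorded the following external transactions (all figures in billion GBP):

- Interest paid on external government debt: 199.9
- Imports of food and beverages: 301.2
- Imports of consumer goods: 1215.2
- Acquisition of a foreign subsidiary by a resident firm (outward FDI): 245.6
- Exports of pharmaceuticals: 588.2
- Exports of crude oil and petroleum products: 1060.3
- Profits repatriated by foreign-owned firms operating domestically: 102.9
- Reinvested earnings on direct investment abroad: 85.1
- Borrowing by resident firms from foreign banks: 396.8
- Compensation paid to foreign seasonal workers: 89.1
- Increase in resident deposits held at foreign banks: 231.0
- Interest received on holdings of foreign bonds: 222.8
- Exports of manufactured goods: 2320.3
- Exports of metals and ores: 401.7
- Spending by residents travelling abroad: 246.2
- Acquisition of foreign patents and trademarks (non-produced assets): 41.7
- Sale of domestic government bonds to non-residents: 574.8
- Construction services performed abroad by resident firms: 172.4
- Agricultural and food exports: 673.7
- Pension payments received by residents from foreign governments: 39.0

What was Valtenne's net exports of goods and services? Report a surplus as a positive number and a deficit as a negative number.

3454.0

Goods: 673.7 + 2320.3 + 1060.3 - 301.2 - 1215.2 + 588.2 + 401.7 = 3527.8
Services: -246.2 + 172.4 = -73.8
Trade balance = 3527.8 + (-73.8) = 3454.0
(Excluded from the trade balance — primary income: interest paid on external government debt 199.9, profits repatriated by foreign-owned firms operating domestically 102.9, reinvested earnings on direct investment abroad 85.1, compensation paid to foreign seasonal workers 89.1, interest received on holdings of foreign bonds 222.8; financial account: acquisition of a foreign subsidiary by a resident firm (outward FDI) 245.6, borrowing by resident firms from foreign banks 396.8, increase in resident deposits held at foreign banks 231.0, sale of domestic government bonds to non-residents 574.8; capital account: acquisition of foreign patents and trademarks (non-produced assets) 41.7; secondary income: pension payments received by residents from foreign governments 39.0.)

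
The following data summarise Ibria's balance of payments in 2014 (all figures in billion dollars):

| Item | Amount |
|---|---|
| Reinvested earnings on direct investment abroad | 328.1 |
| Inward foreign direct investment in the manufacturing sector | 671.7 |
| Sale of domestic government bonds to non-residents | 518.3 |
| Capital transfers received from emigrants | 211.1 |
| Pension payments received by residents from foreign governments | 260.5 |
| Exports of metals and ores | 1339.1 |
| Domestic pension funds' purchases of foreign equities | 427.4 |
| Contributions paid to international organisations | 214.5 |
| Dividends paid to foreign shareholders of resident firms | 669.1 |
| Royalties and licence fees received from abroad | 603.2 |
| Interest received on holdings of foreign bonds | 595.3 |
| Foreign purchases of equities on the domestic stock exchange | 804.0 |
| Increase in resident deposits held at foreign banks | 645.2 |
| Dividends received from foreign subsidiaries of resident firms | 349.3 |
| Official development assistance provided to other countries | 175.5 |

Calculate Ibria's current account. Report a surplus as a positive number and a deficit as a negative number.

Goods: 1339.1
Services: 603.2
Primary income: -669.1 + 595.3 + 328.1 + 349.3 = 603.6
Secondary income: 260.5 - 214.5 - 175.5 = -129.5
Current account = 1339.1 + 603.2 + 603.6 + (-129.5) = 2416.4
(Excluded from the current account — financial account: inward foreign direct investment in the manufacturing sector 671.7, sale of domestic government bonds to non-residents 518.3, domestic pension funds' purchases of foreign equities 427.4, foreign purchases of equities on the domestic stock exchange 804.0, increase in resident deposits held at foreign banks 645.2; capital account: capital transfers received from emigrants 211.1.)

2416.4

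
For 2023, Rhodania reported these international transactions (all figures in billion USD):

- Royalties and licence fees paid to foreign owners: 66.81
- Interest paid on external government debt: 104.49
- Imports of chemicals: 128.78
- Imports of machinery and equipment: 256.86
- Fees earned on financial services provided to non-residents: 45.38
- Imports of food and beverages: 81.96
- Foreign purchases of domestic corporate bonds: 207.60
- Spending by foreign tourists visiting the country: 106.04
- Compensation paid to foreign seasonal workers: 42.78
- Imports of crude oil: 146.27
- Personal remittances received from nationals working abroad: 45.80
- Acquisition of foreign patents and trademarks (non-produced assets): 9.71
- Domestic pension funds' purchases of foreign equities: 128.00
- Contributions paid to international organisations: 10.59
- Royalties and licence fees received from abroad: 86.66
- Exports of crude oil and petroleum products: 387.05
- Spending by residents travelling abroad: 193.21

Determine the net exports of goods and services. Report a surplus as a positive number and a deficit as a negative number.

Goods: 387.05 - 81.96 - 256.86 - 146.27 - 128.78 = -226.82
Services: 45.38 - 66.81 + 86.66 + 106.04 - 193.21 = -21.94
Trade balance = -226.82 + (-21.94) = -248.76
(Excluded from the trade balance — primary income: interest paid on external government debt 104.49, compensation paid to foreign seasonal workers 42.78; financial account: foreign purchases of domestic corporate bonds 207.60, domestic pension funds' purchases of foreign equities 128.00; secondary income: personal remittances received from nationals working abroad 45.80, contributions paid to international organisations 10.59; capital account: acquisition of foreign patents and trademarks (non-produced assets) 9.71.)

-248.76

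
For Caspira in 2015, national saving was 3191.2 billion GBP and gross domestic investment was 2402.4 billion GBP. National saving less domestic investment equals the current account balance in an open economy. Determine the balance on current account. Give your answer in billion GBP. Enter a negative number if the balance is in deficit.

788.8

S - I = CA (net lending to the rest of the world).
CA = S - I = 3191.2 - 2402.4 = 788.8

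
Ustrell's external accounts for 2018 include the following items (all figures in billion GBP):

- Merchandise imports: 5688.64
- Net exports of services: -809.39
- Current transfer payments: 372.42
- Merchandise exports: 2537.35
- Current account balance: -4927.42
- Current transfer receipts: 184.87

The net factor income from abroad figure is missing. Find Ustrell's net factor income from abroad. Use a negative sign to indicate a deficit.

-779.19

Current account = goods balance + services balance + net primary income + net secondary income
Sum of the known components = -4148.23
Net factor income from abroad = CA - (known components) = -4927.42 - (-4148.23) = -779.19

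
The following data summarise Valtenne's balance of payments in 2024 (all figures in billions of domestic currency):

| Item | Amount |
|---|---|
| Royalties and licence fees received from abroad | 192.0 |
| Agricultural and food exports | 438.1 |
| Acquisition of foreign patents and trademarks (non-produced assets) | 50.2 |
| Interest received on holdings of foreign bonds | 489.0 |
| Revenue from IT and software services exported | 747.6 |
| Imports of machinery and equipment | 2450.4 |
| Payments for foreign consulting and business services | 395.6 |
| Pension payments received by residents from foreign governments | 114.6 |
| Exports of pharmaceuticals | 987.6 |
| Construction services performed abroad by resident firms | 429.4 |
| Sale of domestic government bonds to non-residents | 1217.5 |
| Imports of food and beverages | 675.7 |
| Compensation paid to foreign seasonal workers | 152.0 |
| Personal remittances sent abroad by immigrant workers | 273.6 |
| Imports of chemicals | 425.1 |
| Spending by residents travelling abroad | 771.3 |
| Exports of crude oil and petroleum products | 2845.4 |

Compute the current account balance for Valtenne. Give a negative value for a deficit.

Goods: -2450.4 - 425.1 + 2845.4 - 675.7 + 438.1 + 987.6 = 719.9
Services: 429.4 + 192.0 - 395.6 + 747.6 - 771.3 = 202.1
Primary income: 489.0 - 152.0 = 337.0
Secondary income: 114.6 - 273.6 = -159.0
Current account = 719.9 + 202.1 + 337.0 + (-159.0) = 1100.0
(Excluded from the current account — capital account: acquisition of foreign patents and trademarks (non-produced assets) 50.2; financial account: sale of domestic government bonds to non-residents 1217.5.)

1100.0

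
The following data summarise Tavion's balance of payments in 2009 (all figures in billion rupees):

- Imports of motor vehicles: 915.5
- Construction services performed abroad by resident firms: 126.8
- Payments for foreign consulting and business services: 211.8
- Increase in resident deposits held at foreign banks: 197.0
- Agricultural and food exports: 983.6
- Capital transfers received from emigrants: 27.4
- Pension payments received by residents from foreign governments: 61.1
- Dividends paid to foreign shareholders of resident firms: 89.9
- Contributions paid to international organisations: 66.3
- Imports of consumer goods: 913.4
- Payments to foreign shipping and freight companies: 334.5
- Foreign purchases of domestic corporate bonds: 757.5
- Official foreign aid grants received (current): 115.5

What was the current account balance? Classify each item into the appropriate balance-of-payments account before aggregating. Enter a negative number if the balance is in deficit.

Goods: -913.4 + 983.6 - 915.5 = -845.3
Services: -334.5 - 211.8 + 126.8 = -419.5
Primary income: -89.9
Secondary income: 115.5 + 61.1 - 66.3 = 110.3
Current account = (-845.3) + (-419.5) + (-89.9) + 110.3 = -1244.4
(Excluded from the current account — financial account: increase in resident deposits held at foreign banks 197.0, foreign purchases of domestic corporate bonds 757.5; capital account: capital transfers received from emigrants 27.4.)

-1244.4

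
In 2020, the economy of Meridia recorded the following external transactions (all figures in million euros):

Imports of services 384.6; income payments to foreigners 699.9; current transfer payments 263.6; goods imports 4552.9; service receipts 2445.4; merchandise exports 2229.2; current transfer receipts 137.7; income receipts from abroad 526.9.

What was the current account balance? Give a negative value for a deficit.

-561.8

Goods balance = 2229.2 - 4552.9 = -2323.7
Services balance = 2445.4 - 384.6 = 2060.8
Trade balance (goods + services) = -2323.7 + 2060.8 = -262.9
Net primary income = 526.9 - 699.9 = -173.0
Net secondary income = 137.7 - 263.6 = -125.9
Current account = -262.9 + (-173.0) + (-125.9) = -561.8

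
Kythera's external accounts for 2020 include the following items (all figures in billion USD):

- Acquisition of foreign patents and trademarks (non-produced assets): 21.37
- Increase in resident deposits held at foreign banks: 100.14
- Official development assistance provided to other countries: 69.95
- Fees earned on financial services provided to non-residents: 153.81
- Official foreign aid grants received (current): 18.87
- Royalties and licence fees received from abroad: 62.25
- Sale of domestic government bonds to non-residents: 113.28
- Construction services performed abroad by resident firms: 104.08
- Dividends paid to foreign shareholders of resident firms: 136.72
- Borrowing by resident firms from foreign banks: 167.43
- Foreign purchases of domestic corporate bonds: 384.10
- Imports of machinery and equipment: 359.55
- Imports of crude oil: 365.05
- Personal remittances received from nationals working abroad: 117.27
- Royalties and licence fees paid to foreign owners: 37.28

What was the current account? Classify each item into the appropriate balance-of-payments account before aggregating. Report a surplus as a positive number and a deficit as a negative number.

Goods: -359.55 - 365.05 = -724.60
Services: 153.81 - 37.28 + 104.08 + 62.25 = 282.86
Primary income: -136.72
Secondary income: -69.95 + 117.27 + 18.87 = 66.19
Current account = (-724.60) + 282.86 + (-136.72) + 66.19 = -512.27
(Excluded from the current account — capital account: acquisition of foreign patents and trademarks (non-produced assets) 21.37; financial account: increase in resident deposits held at foreign banks 100.14, sale of domestic government bonds to non-residents 113.28, borrowing by resident firms from foreign banks 167.43, foreign purchases of domestic corporate bonds 384.10.)

-512.27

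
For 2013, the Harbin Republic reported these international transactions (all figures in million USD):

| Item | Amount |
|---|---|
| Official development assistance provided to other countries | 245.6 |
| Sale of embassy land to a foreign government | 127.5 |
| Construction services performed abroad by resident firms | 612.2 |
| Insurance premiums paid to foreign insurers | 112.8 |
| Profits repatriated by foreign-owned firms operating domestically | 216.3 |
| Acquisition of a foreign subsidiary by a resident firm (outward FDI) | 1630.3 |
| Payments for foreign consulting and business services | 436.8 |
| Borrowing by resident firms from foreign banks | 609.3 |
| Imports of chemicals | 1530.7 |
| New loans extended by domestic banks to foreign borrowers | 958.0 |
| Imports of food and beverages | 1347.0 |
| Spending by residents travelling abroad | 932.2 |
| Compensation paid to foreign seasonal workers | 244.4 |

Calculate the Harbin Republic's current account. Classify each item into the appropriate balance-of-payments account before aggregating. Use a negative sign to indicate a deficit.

-4453.6

Goods: -1530.7 - 1347.0 = -2877.7
Services: -436.8 - 932.2 + 612.2 - 112.8 = -869.6
Primary income: -216.3 - 244.4 = -460.7
Secondary income: -245.6
Current account = (-2877.7) + (-869.6) + (-460.7) + (-245.6) = -4453.6
(Excluded from the current account — capital account: sale of embassy land to a foreign government 127.5; financial account: acquisition of a foreign subsidiary by a resident firm (outward FDI) 1630.3, borrowing by resident firms from foreign banks 609.3, new loans extended by domestic banks to foreign borrowers 958.0.)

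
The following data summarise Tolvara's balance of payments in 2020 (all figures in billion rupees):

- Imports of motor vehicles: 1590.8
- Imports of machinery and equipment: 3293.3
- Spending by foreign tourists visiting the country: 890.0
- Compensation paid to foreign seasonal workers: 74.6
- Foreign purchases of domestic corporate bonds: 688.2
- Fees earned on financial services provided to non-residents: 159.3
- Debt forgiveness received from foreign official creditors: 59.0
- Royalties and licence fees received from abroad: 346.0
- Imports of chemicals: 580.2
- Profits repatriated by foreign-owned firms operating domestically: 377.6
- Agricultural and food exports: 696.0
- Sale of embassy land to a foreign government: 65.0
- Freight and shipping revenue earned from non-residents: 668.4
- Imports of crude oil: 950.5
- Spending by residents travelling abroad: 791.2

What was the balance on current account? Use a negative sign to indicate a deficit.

Goods: -580.2 - 3293.3 - 1590.8 + 696.0 - 950.5 = -5718.8
Services: -791.2 + 890.0 + 159.3 + 668.4 + 346.0 = 1272.5
Primary income: -74.6 - 377.6 = -452.2
Current account = (-5718.8) + 1272.5 + (-452.2) = -4898.5
(Excluded from the current account — financial account: foreign purchases of domestic corporate bonds 688.2; capital account: debt forgiveness received from foreign official creditors 59.0, sale of embassy land to a foreign government 65.0.)

-4898.5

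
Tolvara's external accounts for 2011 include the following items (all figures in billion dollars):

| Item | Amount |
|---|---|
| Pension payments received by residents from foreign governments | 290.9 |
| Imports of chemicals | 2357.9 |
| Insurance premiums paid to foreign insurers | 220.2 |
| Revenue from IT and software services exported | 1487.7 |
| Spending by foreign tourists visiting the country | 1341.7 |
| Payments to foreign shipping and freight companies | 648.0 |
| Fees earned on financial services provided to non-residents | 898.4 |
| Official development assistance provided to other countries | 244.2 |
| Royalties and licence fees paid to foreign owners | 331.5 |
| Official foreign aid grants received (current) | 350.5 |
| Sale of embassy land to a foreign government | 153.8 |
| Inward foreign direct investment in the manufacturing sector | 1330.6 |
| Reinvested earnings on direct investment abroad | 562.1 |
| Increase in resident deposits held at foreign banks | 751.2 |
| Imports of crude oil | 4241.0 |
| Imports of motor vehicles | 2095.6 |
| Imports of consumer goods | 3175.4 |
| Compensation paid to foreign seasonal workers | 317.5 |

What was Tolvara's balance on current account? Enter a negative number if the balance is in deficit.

Goods: -3175.4 - 2357.9 - 2095.6 - 4241.0 = -11869.9
Services: -648.0 - 331.5 + 1487.7 + 1341.7 - 220.2 + 898.4 = 2528.1
Primary income: -317.5 + 562.1 = 244.6
Secondary income: 290.9 - 244.2 + 350.5 = 397.2
Current account = (-11869.9) + 2528.1 + 244.6 + 397.2 = -8700.0
(Excluded from the current account — capital account: sale of embassy land to a foreign government 153.8; financial account: inward foreign direct investment in the manufacturing sector 1330.6, increase in resident deposits held at foreign banks 751.2.)

-8700.0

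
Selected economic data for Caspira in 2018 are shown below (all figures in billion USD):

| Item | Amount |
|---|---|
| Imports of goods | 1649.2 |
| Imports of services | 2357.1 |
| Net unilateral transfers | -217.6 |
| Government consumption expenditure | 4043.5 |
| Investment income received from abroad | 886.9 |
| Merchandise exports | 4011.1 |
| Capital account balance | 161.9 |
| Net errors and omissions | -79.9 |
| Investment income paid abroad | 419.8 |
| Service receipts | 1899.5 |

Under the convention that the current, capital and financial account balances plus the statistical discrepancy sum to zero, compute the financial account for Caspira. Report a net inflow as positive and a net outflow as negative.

Goods balance = 4011.1 - 1649.2 = 2361.9
Services balance = 1899.5 - 2357.1 = -457.6
Trade balance (goods + services) = 2361.9 + (-457.6) = 1904.3
Net primary income = 886.9 - 419.8 = 467.1
Net secondary income = -217.6
Current account = 1904.3 + 467.1 + (-217.6) = 2153.8
Financial account = -(2153.8 + 161.9 + (-79.9)) = -2235.8

-2235.8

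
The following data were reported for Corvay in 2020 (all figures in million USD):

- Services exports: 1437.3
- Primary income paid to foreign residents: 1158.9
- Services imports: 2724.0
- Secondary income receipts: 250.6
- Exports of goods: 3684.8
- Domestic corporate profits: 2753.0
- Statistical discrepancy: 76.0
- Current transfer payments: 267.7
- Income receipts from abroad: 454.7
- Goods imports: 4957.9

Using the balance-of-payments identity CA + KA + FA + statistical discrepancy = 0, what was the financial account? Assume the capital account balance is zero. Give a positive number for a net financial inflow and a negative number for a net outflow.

Goods balance = 3684.8 - 4957.9 = -1273.1
Services balance = 1437.3 - 2724.0 = -1286.7
Trade balance (goods + services) = -1273.1 + (-1286.7) = -2559.8
Net primary income = 454.7 - 1158.9 = -704.2
Net secondary income = 250.6 - 267.7 = -17.1
Current account = -2559.8 + (-704.2) + (-17.1) = -3281.1
Financial account = -(-3281.1 + 76.0) = 3205.1

3205.1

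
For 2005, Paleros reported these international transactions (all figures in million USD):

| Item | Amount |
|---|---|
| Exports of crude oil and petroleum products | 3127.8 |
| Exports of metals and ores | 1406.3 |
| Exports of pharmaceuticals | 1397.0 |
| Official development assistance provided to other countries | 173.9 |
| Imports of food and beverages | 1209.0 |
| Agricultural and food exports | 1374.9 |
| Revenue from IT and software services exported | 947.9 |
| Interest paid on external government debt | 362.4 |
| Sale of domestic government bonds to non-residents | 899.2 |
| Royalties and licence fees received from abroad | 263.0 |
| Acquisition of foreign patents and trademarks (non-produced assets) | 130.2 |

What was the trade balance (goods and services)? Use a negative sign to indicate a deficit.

Goods: 3127.8 + 1397.0 + 1374.9 - 1209.0 + 1406.3 = 6097.0
Services: 947.9 + 263.0 = 1210.9
Trade balance = 6097.0 + 1210.9 = 7307.9
(Excluded from the trade balance — secondary income: official development assistance provided to other countries 173.9; primary income: interest paid on external government debt 362.4; financial account: sale of domestic government bonds to non-residents 899.2; capital account: acquisition of foreign patents and trademarks (non-produced assets) 130.2.)

7307.9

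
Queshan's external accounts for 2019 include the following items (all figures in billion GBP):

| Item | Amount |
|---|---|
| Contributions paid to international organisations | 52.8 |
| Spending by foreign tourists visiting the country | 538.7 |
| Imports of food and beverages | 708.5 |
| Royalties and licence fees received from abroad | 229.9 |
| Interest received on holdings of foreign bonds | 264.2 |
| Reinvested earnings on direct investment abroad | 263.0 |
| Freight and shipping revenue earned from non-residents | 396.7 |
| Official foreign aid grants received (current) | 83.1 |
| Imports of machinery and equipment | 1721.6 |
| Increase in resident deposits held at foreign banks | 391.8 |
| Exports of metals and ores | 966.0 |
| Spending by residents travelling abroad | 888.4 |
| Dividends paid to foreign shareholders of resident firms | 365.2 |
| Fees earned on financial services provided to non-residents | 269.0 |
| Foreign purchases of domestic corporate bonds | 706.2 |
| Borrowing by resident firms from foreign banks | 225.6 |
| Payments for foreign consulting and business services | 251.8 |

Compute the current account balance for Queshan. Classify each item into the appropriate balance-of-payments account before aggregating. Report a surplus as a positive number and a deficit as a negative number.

-977.7

Goods: 966.0 - 1721.6 - 708.5 = -1464.1
Services: -888.4 + 396.7 + 269.0 - 251.8 + 538.7 + 229.9 = 294.1
Primary income: 264.2 - 365.2 + 263.0 = 162.0
Secondary income: -52.8 + 83.1 = 30.3
Current account = (-1464.1) + 294.1 + 162.0 + 30.3 = -977.7
(Excluded from the current account — financial account: increase in resident deposits held at foreign banks 391.8, foreign purchases of domestic corporate bonds 706.2, borrowing by resident firms from foreign banks 225.6.)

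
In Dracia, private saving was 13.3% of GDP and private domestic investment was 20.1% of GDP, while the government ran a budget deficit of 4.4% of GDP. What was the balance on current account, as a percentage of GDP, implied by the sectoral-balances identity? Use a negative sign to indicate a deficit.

By the sectoral-balances identity, CA = (S_private - I) + (T - G).
Private balance = 13.3 - 20.1 = -6.8
Government balance (T - G) = -4.4
CA = -6.8 + (-4.4) = -11.2

-11.2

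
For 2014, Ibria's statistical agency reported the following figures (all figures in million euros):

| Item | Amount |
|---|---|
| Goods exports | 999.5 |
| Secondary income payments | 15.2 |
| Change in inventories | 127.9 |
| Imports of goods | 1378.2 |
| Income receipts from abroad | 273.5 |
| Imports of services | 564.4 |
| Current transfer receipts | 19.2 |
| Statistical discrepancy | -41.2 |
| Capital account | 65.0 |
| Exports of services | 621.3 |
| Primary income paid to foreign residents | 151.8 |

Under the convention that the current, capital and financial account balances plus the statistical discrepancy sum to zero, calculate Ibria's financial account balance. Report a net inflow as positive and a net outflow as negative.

172.3

Goods balance = 999.5 - 1378.2 = -378.7
Services balance = 621.3 - 564.4 = 56.9
Trade balance (goods + services) = -378.7 + 56.9 = -321.8
Net primary income = 273.5 - 151.8 = 121.7
Net secondary income = 19.2 - 15.2 = 4.0
Current account = -321.8 + 121.7 + 4.0 = -196.1
Financial account = -(-196.1 + 65.0 + (-41.2)) = 172.3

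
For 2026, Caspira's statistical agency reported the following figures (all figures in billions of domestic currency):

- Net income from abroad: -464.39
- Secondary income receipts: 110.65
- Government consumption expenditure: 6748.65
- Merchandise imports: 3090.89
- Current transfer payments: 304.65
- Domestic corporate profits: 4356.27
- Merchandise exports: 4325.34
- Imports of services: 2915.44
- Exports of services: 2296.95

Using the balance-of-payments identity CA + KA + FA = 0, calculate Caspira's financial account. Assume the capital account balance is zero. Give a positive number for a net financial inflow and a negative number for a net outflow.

42.43

Goods balance = 4325.34 - 3090.89 = 1234.45
Services balance = 2296.95 - 2915.44 = -618.49
Trade balance (goods + services) = 1234.45 + (-618.49) = 615.96
Net primary income = -464.39
Net secondary income = 110.65 - 304.65 = -194.00
Current account = 615.96 + (-464.39) + (-194.00) = -42.43
Financial account = -(-42.43) = 42.43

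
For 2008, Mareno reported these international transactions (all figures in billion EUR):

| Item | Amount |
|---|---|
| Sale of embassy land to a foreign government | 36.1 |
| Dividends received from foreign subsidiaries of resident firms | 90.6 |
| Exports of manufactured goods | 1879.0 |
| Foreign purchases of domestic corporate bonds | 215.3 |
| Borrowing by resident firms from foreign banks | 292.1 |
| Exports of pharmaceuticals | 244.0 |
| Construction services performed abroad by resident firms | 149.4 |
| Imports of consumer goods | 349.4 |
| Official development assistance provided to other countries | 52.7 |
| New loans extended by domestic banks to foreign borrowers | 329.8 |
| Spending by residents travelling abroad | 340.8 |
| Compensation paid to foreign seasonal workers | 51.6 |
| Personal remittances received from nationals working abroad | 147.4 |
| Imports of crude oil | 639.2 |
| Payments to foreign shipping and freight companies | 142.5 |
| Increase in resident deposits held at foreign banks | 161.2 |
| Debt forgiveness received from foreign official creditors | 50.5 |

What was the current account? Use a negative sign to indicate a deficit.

Goods: 244.0 + 1879.0 - 349.4 - 639.2 = 1134.4
Services: -340.8 - 142.5 + 149.4 = -333.9
Primary income: 90.6 - 51.6 = 39.0
Secondary income: 147.4 - 52.7 = 94.7
Current account = 1134.4 + (-333.9) + 39.0 + 94.7 = 934.2
(Excluded from the current account — capital account: sale of embassy land to a foreign government 36.1, debt forgiveness received from foreign official creditors 50.5; financial account: foreign purchases of domestic corporate bonds 215.3, borrowing by resident firms from foreign banks 292.1, new loans extended by domestic banks to foreign borrowers 329.8, increase in resident deposits held at foreign banks 161.2.)

934.2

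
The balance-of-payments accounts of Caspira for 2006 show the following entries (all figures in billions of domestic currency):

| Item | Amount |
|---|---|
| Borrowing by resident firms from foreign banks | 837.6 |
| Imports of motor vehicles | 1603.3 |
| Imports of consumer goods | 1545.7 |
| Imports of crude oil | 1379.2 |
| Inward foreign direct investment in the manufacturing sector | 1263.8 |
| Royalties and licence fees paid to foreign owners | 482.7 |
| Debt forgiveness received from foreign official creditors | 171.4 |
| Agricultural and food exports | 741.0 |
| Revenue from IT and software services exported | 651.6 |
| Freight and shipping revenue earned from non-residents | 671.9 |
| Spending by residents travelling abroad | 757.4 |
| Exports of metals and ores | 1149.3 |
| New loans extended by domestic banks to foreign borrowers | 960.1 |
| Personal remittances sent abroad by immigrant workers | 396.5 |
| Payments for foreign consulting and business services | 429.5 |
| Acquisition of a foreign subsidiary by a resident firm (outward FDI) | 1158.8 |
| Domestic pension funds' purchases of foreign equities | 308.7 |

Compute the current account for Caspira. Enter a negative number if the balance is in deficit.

-3380.5

Goods: -1545.7 - 1603.3 - 1379.2 + 741.0 + 1149.3 = -2637.9
Services: 671.9 + 651.6 - 482.7 - 429.5 - 757.4 = -346.1
Secondary income: -396.5
Current account = (-2637.9) + (-346.1) + (-396.5) = -3380.5
(Excluded from the current account — financial account: borrowing by resident firms from foreign banks 837.6, inward foreign direct investment in the manufacturing sector 1263.8, new loans extended by domestic banks to foreign borrowers 960.1, acquisition of a foreign subsidiary by a resident firm (outward FDI) 1158.8, domestic pension funds' purchases of foreign equities 308.7; capital account: debt forgiveness received from foreign official creditors 171.4.)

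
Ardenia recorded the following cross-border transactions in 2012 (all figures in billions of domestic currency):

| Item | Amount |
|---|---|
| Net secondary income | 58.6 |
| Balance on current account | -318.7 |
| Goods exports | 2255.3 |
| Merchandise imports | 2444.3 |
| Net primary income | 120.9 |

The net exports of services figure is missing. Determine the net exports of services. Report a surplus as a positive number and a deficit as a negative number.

Current account = goods balance + services balance + net primary income + net secondary income
Sum of the known components = -9.5
Net exports of services = CA - (known components) = -318.7 - (-9.5) = -309.2

-309.2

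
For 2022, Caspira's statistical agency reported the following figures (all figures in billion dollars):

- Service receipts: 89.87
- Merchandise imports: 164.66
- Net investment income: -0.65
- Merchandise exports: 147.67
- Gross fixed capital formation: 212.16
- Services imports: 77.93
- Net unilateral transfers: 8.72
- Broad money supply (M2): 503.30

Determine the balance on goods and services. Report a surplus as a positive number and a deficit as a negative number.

-5.05

Goods balance = 147.67 - 164.66 = -16.99
Services balance = 89.87 - 77.93 = 11.94
Trade balance (goods + services) = -16.99 + 11.94 = -5.05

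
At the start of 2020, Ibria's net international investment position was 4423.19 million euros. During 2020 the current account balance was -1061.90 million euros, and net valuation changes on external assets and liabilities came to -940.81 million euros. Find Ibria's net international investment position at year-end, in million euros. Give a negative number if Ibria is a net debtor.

2420.48

Change in NIIP = current account + net valuation change = -1061.90 + (-940.81) = -2002.71
End-of-year NIIP = 4423.19 + (-2002.71) = 2420.48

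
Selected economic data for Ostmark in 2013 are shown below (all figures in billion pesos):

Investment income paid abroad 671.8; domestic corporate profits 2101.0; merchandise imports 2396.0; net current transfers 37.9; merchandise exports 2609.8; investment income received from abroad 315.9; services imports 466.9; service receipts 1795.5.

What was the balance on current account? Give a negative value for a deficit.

1224.4

Goods balance = 2609.8 - 2396.0 = 213.8
Services balance = 1795.5 - 466.9 = 1328.6
Trade balance (goods + services) = 213.8 + 1328.6 = 1542.4
Net primary income = 315.9 - 671.8 = -355.9
Net secondary income = 37.9
Current account = 1542.4 + (-355.9) + 37.9 = 1224.4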